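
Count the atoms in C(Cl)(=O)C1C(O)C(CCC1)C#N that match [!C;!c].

The query [!C;!c] means: neither aliphatic nor aromatic carbon — same as [!#6].
Check the 12 heavy atoms by environment: 8× C → no; 2× O → match; 1× Cl → match; 1× N → match.
Summing the matching environments: 2 + 1 + 1 = 4 matching atoms.

4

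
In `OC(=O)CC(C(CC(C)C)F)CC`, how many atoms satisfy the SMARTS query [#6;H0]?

1

The query [#6;H0] means: any carbon with no attached hydrogen.
Check the 13 heavy atoms by environment: 3× C (H2) → no; 3× C (H1) → no; 1× F (H0) → no; 3× C (H3) → no; 1× C (H0) → match; 1× O (H0) → no; 1× O (H1) → no.
That gives 1 matching atom.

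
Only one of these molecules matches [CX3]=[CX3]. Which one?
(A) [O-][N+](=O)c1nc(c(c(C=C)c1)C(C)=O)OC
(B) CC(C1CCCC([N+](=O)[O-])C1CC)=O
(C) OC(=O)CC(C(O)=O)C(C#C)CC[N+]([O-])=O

[CX3]=[CX3] describes a non-aromatic C=C double bond between two sp2 carbons (an alkene).
(A) contains a vinyl group (-CH=CH2), which satisfies every atom and bond constraint.
(B) has an ethyl group (-CH2CH3) but its C-C bond is a single bond between CX4 carbons, not CX3=CX3.
(C) has an ethynyl group (-C#CH) but the C-C bond is a triple bond, not a double bond.
So the answer is (A).

A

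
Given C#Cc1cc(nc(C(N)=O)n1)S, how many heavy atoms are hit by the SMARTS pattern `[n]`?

The query [n] means: lowercase n matches aromatic nitrogen only.
Check the 12 heavy atoms by environment: 2× n (aromatic) → match; 4× c (aromatic) → no; 3× C → no; 1× O → no; 1× N → no; 1× S → no.
That gives 2 matching atoms.

2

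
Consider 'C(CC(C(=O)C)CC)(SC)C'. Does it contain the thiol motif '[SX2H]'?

The pattern [SX2H] describes an aliphatic sulfur with two connections, one being H — a thiol.
The closest candidate here is a methylthio ether (-SCH3), but the sulfur has H0 (bonded to two carbons), not H1. No other fragment satisfies the full query, so there is no match.

No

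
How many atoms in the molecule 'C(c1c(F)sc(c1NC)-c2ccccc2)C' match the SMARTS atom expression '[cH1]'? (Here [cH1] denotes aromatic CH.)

5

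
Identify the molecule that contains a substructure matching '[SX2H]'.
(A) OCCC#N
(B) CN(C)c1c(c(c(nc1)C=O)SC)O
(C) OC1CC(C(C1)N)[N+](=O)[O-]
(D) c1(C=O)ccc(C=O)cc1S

[SX2H] describes an aliphatic sulfur with two connections, one being H (a thiol).
(A) has a hydroxyl group (-OH) but it is an -OH, not an -SH.
(B) has a hydroxyl group (-OH) but it is an -OH, not an -SH.
(C) has a hydroxyl group (-OH) but it is an -OH, not an -SH.
(D) contains a thiol (-SH), which satisfies every atom and bond constraint.
So the answer is (D).

D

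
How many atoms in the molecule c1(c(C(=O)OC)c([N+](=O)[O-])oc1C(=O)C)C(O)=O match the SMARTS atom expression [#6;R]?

The query [#6;R] means: carbon that is part of a ring.
Check the 18 heavy atoms by environment: 1× o (aromatic, in 5-ring) → no; 4× c (aromatic, in 5-ring) → match; 5× C (acyclic) → no; 6× O (acyclic) → no; 1× N (charge +1, acyclic) → no; 1× O (charge -1, acyclic) → no.
That gives 4 matching atoms.

4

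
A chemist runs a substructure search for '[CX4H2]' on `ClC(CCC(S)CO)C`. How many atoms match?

3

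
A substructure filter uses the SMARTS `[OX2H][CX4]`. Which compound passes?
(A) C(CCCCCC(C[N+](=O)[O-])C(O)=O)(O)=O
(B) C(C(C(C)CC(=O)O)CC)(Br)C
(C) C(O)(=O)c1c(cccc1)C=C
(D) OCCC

D

[OX2H][CX4] describes a hydroxyl oxygen bound to an sp3 (X4) carbon (an aliphatic alcohol).
(A) has a carboxylic acid group (-C(=O)OH) but the -OH is on a CX3 carbonyl carbon, not a CX4 carbon.
(B) has a carboxylic acid group (-C(=O)OH) but the -OH is on a CX3 carbonyl carbon, not a CX4 carbon.
(C) has a carboxylic acid group (-C(=O)OH) but the -OH is on a CX3 carbonyl carbon, not a CX4 carbon.
(D) contains a hydroxyl group (-OH), which satisfies every atom and bond constraint.
So the answer is (D).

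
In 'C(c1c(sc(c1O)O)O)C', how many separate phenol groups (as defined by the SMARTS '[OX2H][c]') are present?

3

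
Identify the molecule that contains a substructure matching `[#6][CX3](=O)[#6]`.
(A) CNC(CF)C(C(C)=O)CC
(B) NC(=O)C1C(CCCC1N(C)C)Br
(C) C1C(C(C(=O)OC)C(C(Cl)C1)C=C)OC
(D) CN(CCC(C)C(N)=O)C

A

[#6][CX3](=O)[#6] describes a carbonyl carbon (no H) flanked by two carbons (a ketone).
(A) contains an acetyl/ketone group (-C(=O)CH3), which satisfies every atom and bond constraint.
(B) has a primary amide (-C(=O)NH2) but one neighbour of the carbonyl carbon is N, not C.
(C) has a methyl-ester group (-C(=O)OCH3) but one neighbour of the carbonyl carbon is O, not C.
(D) has a primary amide (-C(=O)NH2) but one neighbour of the carbonyl carbon is N, not C.
So the answer is (A).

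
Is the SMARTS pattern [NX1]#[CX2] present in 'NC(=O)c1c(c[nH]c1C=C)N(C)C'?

No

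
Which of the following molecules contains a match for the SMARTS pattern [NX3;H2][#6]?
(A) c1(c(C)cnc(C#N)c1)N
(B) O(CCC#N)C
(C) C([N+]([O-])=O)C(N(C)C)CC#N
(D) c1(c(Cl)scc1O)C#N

A

[NX3;H2][#6] describes a trivalent nitrogen with two H attached to carbon (a primary amine).
(A) contains a primary amino group (-NH2), which satisfies every atom and bond constraint.
(B) has a nitrile (-C#N) but the nitrogen is NX1 (triple-bonded), not NX3 with two H.
(C) has a dimethylamino group (-N(CH3)2) but the nitrogen has H0, not H2.
(D) has a nitrile (-C#N) but the nitrogen is NX1 (triple-bonded), not NX3 with two H.
So the answer is (A).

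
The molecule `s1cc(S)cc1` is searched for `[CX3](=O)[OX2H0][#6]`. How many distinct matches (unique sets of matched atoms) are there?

[CX3](=O)[OX2H0][#6] is the SMARTS for an ester: a carbonyl carbon bonded to an oxygen that is itself bonded to carbon (no H on that O).
No fragment in the molecule satisfies every constraint, giving 0 matches.

0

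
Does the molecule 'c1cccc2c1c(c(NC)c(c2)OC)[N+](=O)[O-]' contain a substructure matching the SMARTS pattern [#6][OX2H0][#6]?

Yes

The pattern [#6][OX2H0][#6] describes an aliphatic oxygen bridging two carbons with no H on the oxygen — an ether.
The molecule carries a methoxy ether (-OCH3), whose atoms satisfy every constraint of the query, so the pattern matches.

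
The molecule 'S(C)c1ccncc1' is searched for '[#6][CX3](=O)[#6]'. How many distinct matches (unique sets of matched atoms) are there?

[#6][CX3](=O)[#6] is the SMARTS for a ketone: a carbonyl carbon (no H) flanked by two carbons.
No fragment in the molecule satisfies every constraint, giving 0 matches.

0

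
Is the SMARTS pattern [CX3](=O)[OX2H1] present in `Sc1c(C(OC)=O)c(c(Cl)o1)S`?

No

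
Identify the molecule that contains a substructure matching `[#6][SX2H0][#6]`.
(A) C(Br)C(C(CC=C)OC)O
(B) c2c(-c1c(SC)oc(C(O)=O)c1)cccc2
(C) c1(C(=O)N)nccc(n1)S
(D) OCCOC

B

[#6][SX2H0][#6] describes an aliphatic sulfur bridging two carbons with no H on the sulfur (a thioether).
(A) has a methoxy ether (-OCH3) but the bridging atom is O, not S.
(B) contains a methylthio ether (-SCH3), which satisfies every atom and bond constraint.
(C) has a thiol (-SH) but the sulfur has H1, not H0 bridging two carbons.
(D) has a methoxy ether (-OCH3) but the bridging atom is O, not S.
So the answer is (B).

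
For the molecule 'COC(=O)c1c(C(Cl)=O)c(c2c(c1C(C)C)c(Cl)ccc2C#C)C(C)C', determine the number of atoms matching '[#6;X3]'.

12

The query [#6;X3] means: any carbon (aromatic or not) with three total connections.
Check the 26 heavy atoms by environment: 10× c (aromatic, X3) → match; 2× C (X3) → match; 2× O (X1) → no; 1× O (X2) → no; 7× C (X4) → no; 2× Cl (X1) → no; 2× C (X2) → no.
Summing the matching environments: 10 + 2 = 12 matching atoms.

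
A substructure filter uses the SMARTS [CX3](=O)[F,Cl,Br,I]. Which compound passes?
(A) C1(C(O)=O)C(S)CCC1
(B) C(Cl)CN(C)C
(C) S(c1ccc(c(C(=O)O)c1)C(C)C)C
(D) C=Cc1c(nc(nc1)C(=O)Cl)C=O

D

[CX3](=O)[F,Cl,Br,I] describes a carbonyl carbon bonded to a halogen (an acyl halide).
(A) has a carboxylic acid group (-C(=O)OH) but the carbonyl is bonded to -OH, not to a halogen.
(B) has a chloro substituent but the Cl is not on a carbonyl carbon.
(C) has a carboxylic acid group (-C(=O)OH) but the carbonyl is bonded to -OH, not to a halogen.
(D) contains an acyl chloride (-C(=O)Cl), which satisfies every atom and bond constraint.
So the answer is (D).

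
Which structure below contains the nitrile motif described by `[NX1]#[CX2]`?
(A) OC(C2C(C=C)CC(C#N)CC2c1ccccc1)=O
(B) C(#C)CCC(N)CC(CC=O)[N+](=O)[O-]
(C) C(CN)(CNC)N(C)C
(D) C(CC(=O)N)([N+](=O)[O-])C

A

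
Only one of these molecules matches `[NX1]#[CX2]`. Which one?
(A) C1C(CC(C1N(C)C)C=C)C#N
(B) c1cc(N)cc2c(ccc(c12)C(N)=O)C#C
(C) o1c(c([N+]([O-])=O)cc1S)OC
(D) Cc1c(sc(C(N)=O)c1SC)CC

A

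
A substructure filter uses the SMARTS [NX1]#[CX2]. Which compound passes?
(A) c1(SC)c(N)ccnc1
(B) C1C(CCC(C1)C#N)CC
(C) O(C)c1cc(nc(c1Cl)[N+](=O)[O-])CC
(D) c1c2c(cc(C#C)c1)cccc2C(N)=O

B

[NX1]#[CX2] describes a nitrogen triple-bonded to a two-connected carbon (a nitrile).
(A) has a primary amino group (-NH2) but the nitrogen is NX3 (three connections), not NX1 triple-bonded.
(B) contains a nitrile (-C#N), which satisfies every atom and bond constraint.
(C) has a nitro group (-[N+](=O)[O-]) but there is no C#N triple bond.
(D) has a primary amide (-C(=O)NH2) but the nitrogen is NX3, not NX1.
So the answer is (B).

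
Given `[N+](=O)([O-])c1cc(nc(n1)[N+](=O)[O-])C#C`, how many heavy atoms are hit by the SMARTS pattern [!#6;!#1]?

8

The query [!#6;!#1] means: not carbon and not hydrogen — any heteroatom.
Check the 14 heavy atoms by environment: 2× n (aromatic) → match; 4× c (aromatic) → no; 2× C → no; 2× N (charge +1) → match; 2× O (charge -1) → match; 2× O → match.
Summing the matching environments: 2 + 2 + 2 + 2 = 8 matching atoms.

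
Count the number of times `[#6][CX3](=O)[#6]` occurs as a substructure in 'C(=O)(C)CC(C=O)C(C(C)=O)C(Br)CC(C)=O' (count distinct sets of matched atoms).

3

[#6][CX3](=O)[#6] is the SMARTS for a ketone: a carbonyl carbon (no H) flanked by two carbons.
The molecule carries 3 separate instances of an acetyl/ketone group (-C(=O)CH3) meeting every constraint; each maps to a distinct set of atoms, giving 3 matches.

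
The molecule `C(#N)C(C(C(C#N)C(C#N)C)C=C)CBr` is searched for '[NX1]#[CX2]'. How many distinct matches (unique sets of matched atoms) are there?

3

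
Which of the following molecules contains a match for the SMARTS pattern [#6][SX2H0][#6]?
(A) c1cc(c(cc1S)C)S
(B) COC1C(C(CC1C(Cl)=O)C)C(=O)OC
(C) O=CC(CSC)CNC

C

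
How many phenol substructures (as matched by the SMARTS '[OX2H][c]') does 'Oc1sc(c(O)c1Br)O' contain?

[OX2H][c] is the SMARTS for a phenol: a hydroxyl oxygen attached to an aromatic carbon.
The molecule carries 3 separate instances of a hydroxyl group (-OH) meeting every constraint; each maps to a distinct set of atoms, giving 3 matches.

3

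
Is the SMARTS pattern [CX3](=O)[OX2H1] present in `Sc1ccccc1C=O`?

The pattern [CX3](=O)[OX2H1] describes an sp2 carbon double-bonded to O and single-bonded to an -OH oxygen — a carboxylic acid.
The closest candidate here is an aldehyde (-CHO), but there is no singly-bonded oxygen on the carbonyl carbon. No other fragment satisfies the full query, so there is no match.

No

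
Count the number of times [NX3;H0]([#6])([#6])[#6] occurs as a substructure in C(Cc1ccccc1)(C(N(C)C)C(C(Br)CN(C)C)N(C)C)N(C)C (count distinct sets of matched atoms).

4

[NX3;H0]([#6])([#6])[#6] is the SMARTS for a tertiary amine: a trivalent nitrogen with no H, bonded to three carbons.
The molecule carries 4 separate instances of a dimethylamino group (-N(CH3)2) meeting every constraint; each maps to a distinct set of atoms, giving 4 matches.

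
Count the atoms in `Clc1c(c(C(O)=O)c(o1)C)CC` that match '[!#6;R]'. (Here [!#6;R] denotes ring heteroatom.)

1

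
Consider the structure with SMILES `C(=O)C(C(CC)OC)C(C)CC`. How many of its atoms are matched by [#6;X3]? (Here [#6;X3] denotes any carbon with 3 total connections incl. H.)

The query [#6;X3] means: any carbon (aromatic or not) with three total connections.
Check the 12 heavy atoms by environment: 9× C (X4) → no; 1× C (X3) → match; 1× O (X1) → no; 1× O (X2) → no.
That gives 1 matching atom.

1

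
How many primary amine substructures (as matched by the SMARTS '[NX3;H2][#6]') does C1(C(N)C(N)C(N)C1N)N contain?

5

[NX3;H2][#6] is the SMARTS for a primary amine: a trivalent nitrogen with two H attached to carbon.
The molecule carries 5 separate instances of a primary amino group (-NH2) meeting every constraint; each maps to a distinct set of atoms, giving 5 matches.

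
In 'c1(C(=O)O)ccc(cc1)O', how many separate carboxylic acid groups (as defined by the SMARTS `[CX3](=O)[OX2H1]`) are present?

1

[CX3](=O)[OX2H1] is the SMARTS for a carboxylic acid: an sp2 carbon double-bonded to O and single-bonded to an -OH oxygen.
Exactly one fragment in the molecule meets all constraints, giving 1 match.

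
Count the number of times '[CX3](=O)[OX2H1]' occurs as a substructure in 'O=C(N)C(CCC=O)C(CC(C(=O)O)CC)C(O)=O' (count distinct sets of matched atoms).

2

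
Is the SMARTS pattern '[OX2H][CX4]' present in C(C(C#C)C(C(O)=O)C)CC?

The pattern [OX2H][CX4] describes a hydroxyl oxygen bound to an sp3 (X4) carbon — an aliphatic alcohol.
The closest candidate here is a carboxylic acid group (-C(=O)OH), but the -OH is on a CX3 carbonyl carbon, not a CX4 carbon. No other fragment satisfies the full query, so there is no match.

No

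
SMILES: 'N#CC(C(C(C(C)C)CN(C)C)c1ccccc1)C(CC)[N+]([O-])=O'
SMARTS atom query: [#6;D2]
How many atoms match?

8

The query [#6;D2] means: any carbon bonded to exactly two heavy atoms.
Check the 24 heavy atoms by environment: 3× C (D2) → match; 5× C (D3) → no; 5× C (D1) → no; 1× N (charge +1, D3) → no; 1× O (charge -1, D1) → no; 1× O (D1) → no; 1× N (D1) → no; 1× c (aromatic, D3) → no; 5× c (aromatic, D2) → match; 1× N (D3) → no.
Summing the matching environments: 3 + 5 = 8 matching atoms.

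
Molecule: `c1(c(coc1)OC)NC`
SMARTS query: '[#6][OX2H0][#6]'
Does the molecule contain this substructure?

Yes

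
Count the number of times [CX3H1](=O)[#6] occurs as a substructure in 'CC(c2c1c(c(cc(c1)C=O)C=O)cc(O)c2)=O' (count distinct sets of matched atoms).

[CX3H1](=O)[#6] is the SMARTS for an aldehyde: an sp2 carbon with one H, double-bonded to O and single-bonded to carbon.
The molecule carries 2 separate instances of an aldehyde (-CHO) meeting every constraint; each maps to a distinct set of atoms, giving 2 matches.

2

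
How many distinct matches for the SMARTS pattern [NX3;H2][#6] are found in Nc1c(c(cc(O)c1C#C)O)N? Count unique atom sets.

2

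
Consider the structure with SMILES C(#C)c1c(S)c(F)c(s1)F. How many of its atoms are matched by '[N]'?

0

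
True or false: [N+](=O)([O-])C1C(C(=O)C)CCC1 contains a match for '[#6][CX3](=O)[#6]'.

True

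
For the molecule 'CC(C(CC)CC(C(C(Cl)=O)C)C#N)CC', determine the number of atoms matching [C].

The query [C] means: uppercase C matches aliphatic (non-aromatic) carbon only.
Check the 16 heavy atoms by environment: 13× C → match; 1× O → no; 1× Cl → no; 1× N → no.
That gives 13 matching atoms.

13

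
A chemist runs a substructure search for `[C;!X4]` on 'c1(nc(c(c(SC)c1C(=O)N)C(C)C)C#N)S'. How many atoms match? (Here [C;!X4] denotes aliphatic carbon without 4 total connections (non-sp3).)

2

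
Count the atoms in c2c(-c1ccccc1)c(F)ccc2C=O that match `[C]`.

1

The query [C] means: uppercase C matches aliphatic (non-aromatic) carbon only.
Check the 15 heavy atoms by environment: 12× c (aromatic) → no; 1× F → no; 1× C → match; 1× O → no.
That gives 1 matching atom.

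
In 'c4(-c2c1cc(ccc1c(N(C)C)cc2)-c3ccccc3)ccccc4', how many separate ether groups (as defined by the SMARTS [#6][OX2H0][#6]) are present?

0

[#6][OX2H0][#6] is the SMARTS for an ether: an aliphatic oxygen bridging two carbons with no H on the oxygen.
No fragment in the molecule satisfies every constraint, giving 0 matches.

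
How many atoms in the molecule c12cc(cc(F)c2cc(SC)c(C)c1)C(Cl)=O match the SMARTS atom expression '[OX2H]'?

0

The query [OX2H] means: aliphatic oxygen with two connections, one of which is H — an -OH oxygen.
Check the 17 heavy atoms by environment: 6× c (aromatic, H0, X3) → no; 4× c (aromatic, H1, X3) → no; 1× F (H0, X1) → no; 1× S (H0, X2) → no; 2× C (H3, X4) → no; 1× C (H0, X3) → no; 1× O (H0, X1) → no; 1× Cl (H0, X1) → no.
No environment satisfies the query, so 0 matching atoms.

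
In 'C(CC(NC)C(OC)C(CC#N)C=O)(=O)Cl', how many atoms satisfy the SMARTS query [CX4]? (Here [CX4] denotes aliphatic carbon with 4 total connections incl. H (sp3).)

7

The query [CX4] means: C with X4: aliphatic carbon with exactly 4 total connections (bonds + H).
Check the 16 heavy atoms by environment: 7× C (X4) → match; 2× C (X3) → no; 2× O (X1) → no; 1× Cl (X1) → no; 1× C (X2) → no; 1× N (X1) → no; 1× N (X3) → no; 1× O (X2) → no.
That gives 7 matching atoms.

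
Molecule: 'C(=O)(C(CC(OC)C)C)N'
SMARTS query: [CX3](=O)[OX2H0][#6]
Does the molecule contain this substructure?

The pattern [CX3](=O)[OX2H0][#6] describes a carbonyl carbon bonded to an oxygen that is itself bonded to carbon (no H on that O) — an ester.
The closest candidate here is a methoxy ether (-OCH3), but the ether oxygen is not adjacent to a C=O carbon. No other fragment satisfies the full query, so there is no match.

No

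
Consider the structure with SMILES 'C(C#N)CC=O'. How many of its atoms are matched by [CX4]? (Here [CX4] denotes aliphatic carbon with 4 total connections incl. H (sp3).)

The query [CX4] means: C with X4: aliphatic carbon with exactly 4 total connections (bonds + H).
Check the 6 heavy atoms by environment: 2× C (X4) → match; 1× C (X3) → no; 1× O (X1) → no; 1× C (X2) → no; 1× N (X1) → no.
That gives 2 matching atoms.

2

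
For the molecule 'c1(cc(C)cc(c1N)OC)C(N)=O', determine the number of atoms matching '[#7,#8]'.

4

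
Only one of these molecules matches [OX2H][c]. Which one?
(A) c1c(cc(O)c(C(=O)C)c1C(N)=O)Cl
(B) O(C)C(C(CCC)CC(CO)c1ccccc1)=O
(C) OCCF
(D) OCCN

[OX2H][c] describes a hydroxyl oxygen attached to an aromatic carbon (a phenol).
(A) contains a hydroxyl group (-OH), which satisfies every atom and bond constraint.
(B) has a hydroxyl group (-OH) but the -OH is on an aliphatic carbon, not an aromatic c.
(C) has a hydroxyl group (-OH) but the -OH is on an aliphatic carbon, not an aromatic c.
(D) has a hydroxyl group (-OH) but the -OH is on an aliphatic carbon, not an aromatic c.
So the answer is (A).

A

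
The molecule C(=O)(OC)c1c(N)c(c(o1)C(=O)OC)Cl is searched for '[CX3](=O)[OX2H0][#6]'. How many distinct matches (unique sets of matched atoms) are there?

2

[CX3](=O)[OX2H0][#6] is the SMARTS for an ester: a carbonyl carbon bonded to an oxygen that is itself bonded to carbon (no H on that O).
The molecule carries 2 separate instances of a methyl-ester group (-C(=O)OCH3) meeting every constraint; each maps to a distinct set of atoms, giving 2 matches.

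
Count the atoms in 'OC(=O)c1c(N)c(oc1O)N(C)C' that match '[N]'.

2

Check the 13 heavy atoms by environment: 1× o (aromatic) → no; 4× c (aromatic) → no; 2× N → match; 3× O → no; 3× C → no.
That gives 2 matching atoms.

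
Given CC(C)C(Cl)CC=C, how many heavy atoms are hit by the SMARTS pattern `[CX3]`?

Check the 8 heavy atoms by environment: 5× C (X4) → no; 1× Cl (X1) → no; 2× C (X3) → match.
That gives 2 matching atoms.

2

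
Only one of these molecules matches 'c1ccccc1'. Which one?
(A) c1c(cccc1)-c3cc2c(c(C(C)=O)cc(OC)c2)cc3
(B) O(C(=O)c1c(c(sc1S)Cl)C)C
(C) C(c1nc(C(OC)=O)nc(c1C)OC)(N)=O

c1ccccc1 describes six aromatic carbons in a ring (a benzene ring).
(A) contains a phenyl ring, which satisfies every atom and bond constraint.
(B) has a methyl group (-CH3) but no six-membered all-carbon aromatic ring is present.
(C) has a methyl group (-CH3) but no six-membered all-carbon aromatic ring is present.
So the answer is (A).

A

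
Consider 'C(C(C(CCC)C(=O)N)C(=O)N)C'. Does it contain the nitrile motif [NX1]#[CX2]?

The pattern [NX1]#[CX2] describes a nitrogen triple-bonded to a two-connected carbon — a nitrile.
The closest candidate here is a primary amide (-C(=O)NH2), but the nitrogen is NX3, not NX1. No other fragment satisfies the full query, so there is no match.

No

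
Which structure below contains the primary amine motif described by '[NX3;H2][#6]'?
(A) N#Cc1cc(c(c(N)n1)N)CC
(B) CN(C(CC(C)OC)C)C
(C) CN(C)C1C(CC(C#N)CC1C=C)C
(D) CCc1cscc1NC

A

[NX3;H2][#6] describes a trivalent nitrogen with two H attached to carbon (a primary amine).
(A) contains a primary amino group (-NH2), which satisfies every atom and bond constraint.
(B) has a dimethylamino group (-N(CH3)2) but the nitrogen has H0, not H2.
(C) has a dimethylamino group (-N(CH3)2) but the nitrogen has H0, not H2.
(D) has an N-methylamino group (-NHCH3) but the nitrogen bears two carbons and only one H (H1), not H2.
So the answer is (A).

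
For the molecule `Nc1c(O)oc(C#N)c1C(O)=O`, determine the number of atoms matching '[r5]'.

5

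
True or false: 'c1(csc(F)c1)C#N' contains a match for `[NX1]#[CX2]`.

True

The pattern [NX1]#[CX2] describes a nitrogen triple-bonded to a two-connected carbon — a nitrile.
The molecule carries a nitrile (-C#N), whose atoms satisfy every constraint of the query, so the pattern matches.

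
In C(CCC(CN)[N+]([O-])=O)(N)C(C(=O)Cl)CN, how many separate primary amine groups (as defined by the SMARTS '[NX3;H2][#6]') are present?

[NX3;H2][#6] is the SMARTS for a primary amine: a trivalent nitrogen with two H attached to carbon.
The molecule carries 3 separate instances of a primary amino group (-NH2) meeting every constraint; each maps to a distinct set of atoms, giving 3 matches.

3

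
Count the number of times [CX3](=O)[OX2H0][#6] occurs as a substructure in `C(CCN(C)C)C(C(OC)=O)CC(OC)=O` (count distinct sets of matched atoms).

[CX3](=O)[OX2H0][#6] is the SMARTS for an ester: a carbonyl carbon bonded to an oxygen that is itself bonded to carbon (no H on that O).
The molecule carries 2 separate instances of a methyl-ester group (-C(=O)OCH3) meeting every constraint; each maps to a distinct set of atoms, giving 2 matches.

2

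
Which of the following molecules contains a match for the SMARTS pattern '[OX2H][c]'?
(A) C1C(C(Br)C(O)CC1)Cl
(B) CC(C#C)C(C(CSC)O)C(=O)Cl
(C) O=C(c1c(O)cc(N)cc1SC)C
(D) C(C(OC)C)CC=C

C

[OX2H][c] describes a hydroxyl oxygen attached to an aromatic carbon (a phenol).
(A) has a hydroxyl group (-OH) but the -OH is on an aliphatic carbon, not an aromatic c.
(B) has a hydroxyl group (-OH) but the -OH is on an aliphatic carbon, not an aromatic c.
(C) contains a hydroxyl group (-OH), which satisfies every atom and bond constraint.
(D) has a methoxy ether (-OCH3) but the oxygen has H0, not H1.
So the answer is (C).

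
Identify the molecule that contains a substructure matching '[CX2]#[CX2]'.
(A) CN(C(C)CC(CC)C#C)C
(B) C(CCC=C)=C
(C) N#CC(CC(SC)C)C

[CX2]#[CX2] describes a carbon-carbon triple bond (an alkyne).
(A) contains an ethynyl group (-C#CH), which satisfies every atom and bond constraint.
(B) has a vinyl group (-CH=CH2) but the C=C is a double bond; both carbons are CX3, not CX2.
(C) has a nitrile (-C#N) but the triple bond is C#N, not C#C.
So the answer is (A).

A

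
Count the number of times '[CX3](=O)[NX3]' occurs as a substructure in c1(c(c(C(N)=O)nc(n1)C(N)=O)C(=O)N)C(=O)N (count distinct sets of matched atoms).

4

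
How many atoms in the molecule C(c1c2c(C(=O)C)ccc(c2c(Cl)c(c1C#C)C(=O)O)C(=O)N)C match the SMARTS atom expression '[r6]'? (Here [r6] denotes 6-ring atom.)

10

Check the 24 heavy atoms by environment: 10× c (aromatic, in 6-ring) → match; 8× C (acyclic) → no; 4× O (acyclic) → no; 1× N (acyclic) → no; 1× Cl (acyclic) → no.
That gives 10 matching atoms.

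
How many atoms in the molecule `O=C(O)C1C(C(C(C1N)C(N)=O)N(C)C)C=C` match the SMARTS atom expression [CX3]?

The query [CX3] means: C with X3: aliphatic carbon with exactly 3 total connections.
Check the 17 heavy atoms by environment: 7× C (X4) → no; 4× C (X3) → match; 2× O (X1) → no; 3× N (X3) → no; 1× O (X2) → no.
That gives 4 matching atoms.

4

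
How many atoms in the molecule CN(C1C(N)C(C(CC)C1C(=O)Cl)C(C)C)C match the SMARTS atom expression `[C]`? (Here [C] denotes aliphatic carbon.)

The query [C] means: uppercase C matches aliphatic (non-aromatic) carbon only.
Check the 17 heavy atoms by environment: 13× C → match; 2× N → no; 1× O → no; 1× Cl → no.
That gives 13 matching atoms.

13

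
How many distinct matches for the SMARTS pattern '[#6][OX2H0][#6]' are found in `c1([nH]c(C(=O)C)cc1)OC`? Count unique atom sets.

1

[#6][OX2H0][#6] is the SMARTS for an ether: an aliphatic oxygen bridging two carbons with no H on the oxygen.
Exactly one fragment in the molecule meets all constraints, giving 1 match.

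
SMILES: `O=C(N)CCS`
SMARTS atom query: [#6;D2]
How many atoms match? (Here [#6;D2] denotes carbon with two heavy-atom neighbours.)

The query [#6;D2] means: any carbon bonded to exactly two heavy atoms.
Check the 6 heavy atoms by environment: 2× C (D2) → match; 1× C (D3) → no; 1× O (D1) → no; 1× N (D1) → no; 1× S (D1) → no.
That gives 2 matching atoms.

2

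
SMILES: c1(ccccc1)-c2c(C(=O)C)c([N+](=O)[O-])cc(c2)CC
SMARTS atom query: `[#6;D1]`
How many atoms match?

Check the 20 heavy atoms by environment: 5× c (aromatic, D3) → no; 7× c (aromatic, D2) → no; 1× C (D2) → no; 2× C (D1) → match; 1× N (charge +1, D3) → no; 1× O (charge -1, D1) → no; 2× O (D1) → no; 1× C (D3) → no.
That gives 2 matching atoms.

2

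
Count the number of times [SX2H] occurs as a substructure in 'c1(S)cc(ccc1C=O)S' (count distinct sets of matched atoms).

2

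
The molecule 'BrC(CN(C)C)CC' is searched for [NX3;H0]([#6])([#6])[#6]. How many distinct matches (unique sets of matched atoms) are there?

1

[NX3;H0]([#6])([#6])[#6] is the SMARTS for a tertiary amine: a trivalent nitrogen with no H, bonded to three carbons.
Exactly one fragment in the molecule meets all constraints, giving 1 match.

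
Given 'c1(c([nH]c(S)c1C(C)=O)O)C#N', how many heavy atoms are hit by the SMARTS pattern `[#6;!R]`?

3

The query [#6;!R] means: carbon not in any ring.
Check the 12 heavy atoms by environment: 1× n (aromatic, in 5-ring) → no; 4× c (aromatic, in 5-ring) → no; 3× C (acyclic) → match; 1× N (acyclic) → no; 2× O (acyclic) → no; 1× S (acyclic) → no.
That gives 3 matching atoms.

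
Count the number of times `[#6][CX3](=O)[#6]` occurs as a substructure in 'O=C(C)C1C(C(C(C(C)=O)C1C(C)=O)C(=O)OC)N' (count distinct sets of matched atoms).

[#6][CX3](=O)[#6] is the SMARTS for a ketone: a carbonyl carbon (no H) flanked by two carbons.
The molecule carries 3 separate instances of an acetyl/ketone group (-C(=O)CH3) meeting every constraint; each maps to a distinct set of atoms, giving 3 matches.

3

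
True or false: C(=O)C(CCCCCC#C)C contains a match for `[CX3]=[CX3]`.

False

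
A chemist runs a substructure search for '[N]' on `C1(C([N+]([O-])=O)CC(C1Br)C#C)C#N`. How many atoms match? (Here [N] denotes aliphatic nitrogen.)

Check the 13 heavy atoms by environment: 8× C → no; 1× N → match; 1× N (charge +1) → match; 1× O (charge -1) → no; 1× O → no; 1× Br → no.
Summing the matching environments: 1 + 1 = 2 matching atoms.

2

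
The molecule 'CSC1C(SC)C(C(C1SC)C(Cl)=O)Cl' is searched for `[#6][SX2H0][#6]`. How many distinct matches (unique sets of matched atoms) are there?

3

[#6][SX2H0][#6] is the SMARTS for a thioether: an aliphatic sulfur bridging two carbons with no H on the sulfur.
The molecule carries 3 separate instances of a methylthio ether (-SCH3) meeting every constraint; each maps to a distinct set of atoms, giving 3 matches.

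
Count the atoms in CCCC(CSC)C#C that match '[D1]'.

3

The query [D1] means: atom with exactly one heavy-atom neighbour (degree 1).
Check the 9 heavy atoms by environment: 4× C (D2) → no; 1× C (D3) → no; 1× S (D2) → no; 3× C (D1) → match.
That gives 3 matching atoms.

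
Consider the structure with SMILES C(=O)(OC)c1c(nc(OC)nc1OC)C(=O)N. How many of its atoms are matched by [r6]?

6

Check the 17 heavy atoms by environment: 2× n (aromatic, in 6-ring) → match; 4× c (aromatic, in 6-ring) → match; 5× C (acyclic) → no; 5× O (acyclic) → no; 1× N (acyclic) → no.
Summing the matching environments: 2 + 4 = 6 matching atoms.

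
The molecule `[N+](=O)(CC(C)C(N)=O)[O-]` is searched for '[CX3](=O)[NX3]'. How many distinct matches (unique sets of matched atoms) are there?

1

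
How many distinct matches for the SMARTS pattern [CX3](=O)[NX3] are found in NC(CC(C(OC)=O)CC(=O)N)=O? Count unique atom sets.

[CX3](=O)[NX3] is the SMARTS for an amide: a carbonyl carbon bonded to a trivalent nitrogen.
The molecule carries 2 separate instances of a primary amide (-C(=O)NH2) meeting every constraint; each maps to a distinct set of atoms, giving 2 matches.

2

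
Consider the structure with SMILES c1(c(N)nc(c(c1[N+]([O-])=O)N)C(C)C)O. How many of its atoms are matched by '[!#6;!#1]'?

7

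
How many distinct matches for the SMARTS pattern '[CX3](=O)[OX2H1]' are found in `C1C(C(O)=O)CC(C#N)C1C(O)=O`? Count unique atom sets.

2

[CX3](=O)[OX2H1] is the SMARTS for a carboxylic acid: an sp2 carbon double-bonded to O and single-bonded to an -OH oxygen.
The molecule carries 2 separate instances of a carboxylic acid group (-C(=O)OH) meeting every constraint; each maps to a distinct set of atoms, giving 2 matches.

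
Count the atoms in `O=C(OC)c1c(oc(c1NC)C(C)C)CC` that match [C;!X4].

1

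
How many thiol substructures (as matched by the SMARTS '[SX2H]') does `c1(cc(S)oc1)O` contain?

[SX2H] is the SMARTS for a thiol: an aliphatic sulfur with two connections, one being H.
Exactly one fragment in the molecule meets all constraints, giving 1 match.

1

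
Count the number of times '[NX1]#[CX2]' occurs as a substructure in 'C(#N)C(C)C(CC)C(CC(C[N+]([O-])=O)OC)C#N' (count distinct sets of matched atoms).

2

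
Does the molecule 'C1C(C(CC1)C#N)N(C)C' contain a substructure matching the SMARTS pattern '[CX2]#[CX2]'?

No

The pattern [CX2]#[CX2] describes a carbon-carbon triple bond — an alkyne.
The closest candidate here is a nitrile (-C#N), but the triple bond is C#N, not C#C. No other fragment satisfies the full query, so there is no match.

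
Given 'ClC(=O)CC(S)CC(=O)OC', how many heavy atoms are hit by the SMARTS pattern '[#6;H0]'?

2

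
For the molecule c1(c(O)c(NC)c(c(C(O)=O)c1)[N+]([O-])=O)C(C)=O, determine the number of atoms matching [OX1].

Check the 18 heavy atoms by environment: 6× c (aromatic, X3) → no; 2× C (X3) → no; 3× O (X1) → match; 2× O (X2) → no; 2× C (X4) → no; 1× N (charge +1, X3) → no; 1× O (charge -1, X1) → match; 1× N (X3) → no.
Summing the matching environments: 3 + 1 = 4 matching atoms.

4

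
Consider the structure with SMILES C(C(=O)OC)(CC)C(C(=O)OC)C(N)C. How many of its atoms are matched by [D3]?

The query [D3] means: atom with exactly three heavy-atom neighbours.
Check the 15 heavy atoms by environment: 4× C (D1) → no; 5× C (D3) → match; 1× C (D2) → no; 2× O (D1) → no; 2× O (D2) → no; 1× N (D1) → no.
That gives 5 matching atoms.

5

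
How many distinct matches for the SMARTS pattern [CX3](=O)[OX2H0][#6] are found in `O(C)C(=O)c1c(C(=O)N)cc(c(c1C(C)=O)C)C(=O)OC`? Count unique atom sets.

2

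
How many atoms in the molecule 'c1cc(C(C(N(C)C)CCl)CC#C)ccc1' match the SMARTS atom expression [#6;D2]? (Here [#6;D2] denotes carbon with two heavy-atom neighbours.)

8

The query [#6;D2] means: any carbon bonded to exactly two heavy atoms.
Check the 16 heavy atoms by environment: 3× C (D2) → match; 2× C (D3) → no; 3× C (D1) → no; 1× N (D3) → no; 1× c (aromatic, D3) → no; 5× c (aromatic, D2) → match; 1× Cl (D1) → no.
Summing the matching environments: 3 + 5 = 8 matching atoms.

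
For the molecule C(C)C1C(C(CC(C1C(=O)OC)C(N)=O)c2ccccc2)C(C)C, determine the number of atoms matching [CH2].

Check the 24 heavy atoms by environment: 6× C (H1) → no; 2× C (H2) → match; 4× C (H3) → no; 1× c (aromatic, H0) → no; 5× c (aromatic, H1) → no; 2× C (H0) → no; 3× O (H0) → no; 1× N (H2) → no.
That gives 2 matching atoms.

2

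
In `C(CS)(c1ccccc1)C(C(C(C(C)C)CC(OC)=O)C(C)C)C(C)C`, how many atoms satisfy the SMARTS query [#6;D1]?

The query [#6;D1] means: carbon bonded to exactly one heavy atom.
Check the 26 heavy atoms by environment: 2× C (D2) → no; 8× C (D3) → no; 1× O (D1) → no; 1× O (D2) → no; 7× C (D1) → match; 1× c (aromatic, D3) → no; 5× c (aromatic, D2) → no; 1× S (D1) → no.
That gives 7 matching atoms.

7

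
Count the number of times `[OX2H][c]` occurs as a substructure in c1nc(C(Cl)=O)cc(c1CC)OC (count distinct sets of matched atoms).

[OX2H][c] is the SMARTS for a phenol: a hydroxyl oxygen attached to an aromatic carbon.
The molecule has a methoxy ether (-OCH3), but the oxygen has H0, not H1; nothing else fits, so there are 0 matches.

0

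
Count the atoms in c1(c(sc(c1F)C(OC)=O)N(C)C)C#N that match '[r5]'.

The query [r5] means: r5 matches atoms in a five-membered ring.
Check the 15 heavy atoms by environment: 1× s (aromatic, in 5-ring) → match; 4× c (aromatic, in 5-ring) → match; 5× C (acyclic) → no; 2× N (acyclic) → no; 2× O (acyclic) → no; 1× F (acyclic) → no.
Summing the matching environments: 1 + 4 = 5 matching atoms.

5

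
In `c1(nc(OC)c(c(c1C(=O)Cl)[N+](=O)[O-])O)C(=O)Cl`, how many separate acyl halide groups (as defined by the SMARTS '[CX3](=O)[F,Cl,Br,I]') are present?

2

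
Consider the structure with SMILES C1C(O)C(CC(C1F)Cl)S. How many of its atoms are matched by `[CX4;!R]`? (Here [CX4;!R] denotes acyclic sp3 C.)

0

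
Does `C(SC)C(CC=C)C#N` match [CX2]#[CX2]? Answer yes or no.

No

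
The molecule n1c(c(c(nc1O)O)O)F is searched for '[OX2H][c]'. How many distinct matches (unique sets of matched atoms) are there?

[OX2H][c] is the SMARTS for a phenol: a hydroxyl oxygen attached to an aromatic carbon.
The molecule carries 3 separate instances of a hydroxyl group (-OH) meeting every constraint; each maps to a distinct set of atoms, giving 3 matches.

3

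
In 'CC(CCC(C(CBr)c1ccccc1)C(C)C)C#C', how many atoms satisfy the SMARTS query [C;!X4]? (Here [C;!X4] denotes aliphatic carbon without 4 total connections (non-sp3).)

2

The query [C;!X4] means: aliphatic carbon that does not have four total connections.
Check the 19 heavy atoms by environment: 10× C (X4) → no; 2× C (X2) → match; 6× c (aromatic, X3) → no; 1× Br (X1) → no.
That gives 2 matching atoms.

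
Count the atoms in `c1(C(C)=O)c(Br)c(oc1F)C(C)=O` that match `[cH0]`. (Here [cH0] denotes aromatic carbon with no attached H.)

4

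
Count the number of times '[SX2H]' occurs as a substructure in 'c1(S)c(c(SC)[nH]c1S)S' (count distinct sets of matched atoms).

3

[SX2H] is the SMARTS for a thiol: an aliphatic sulfur with two connections, one being H.
The molecule carries 3 separate instances of a thiol (-SH) meeting every constraint; each maps to a distinct set of atoms, giving 3 matches.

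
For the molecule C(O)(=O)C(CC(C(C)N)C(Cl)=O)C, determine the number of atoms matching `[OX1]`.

2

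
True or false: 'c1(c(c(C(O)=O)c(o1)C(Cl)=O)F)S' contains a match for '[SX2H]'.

The pattern [SX2H] describes an aliphatic sulfur with two connections, one being H — a thiol.
The molecule carries a thiol (-SH), whose atoms satisfy every constraint of the query, so the pattern matches.

True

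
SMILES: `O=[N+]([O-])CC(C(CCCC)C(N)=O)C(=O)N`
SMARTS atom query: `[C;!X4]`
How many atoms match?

2

The query [C;!X4] means: aliphatic carbon that does not have four total connections.
Check the 16 heavy atoms by environment: 7× C (X4) → no; 2× C (X3) → match; 3× O (X1) → no; 2× N (X3) → no; 1× N (charge +1, X3) → no; 1× O (charge -1, X1) → no.
That gives 2 matching atoms.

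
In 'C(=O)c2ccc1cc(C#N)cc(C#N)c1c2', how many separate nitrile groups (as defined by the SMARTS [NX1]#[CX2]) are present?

[NX1]#[CX2] is the SMARTS for a nitrile: a nitrogen triple-bonded to a two-connected carbon.
The molecule carries 2 separate instances of a nitrile (-C#N) meeting every constraint; each maps to a distinct set of atoms, giving 2 matches.

2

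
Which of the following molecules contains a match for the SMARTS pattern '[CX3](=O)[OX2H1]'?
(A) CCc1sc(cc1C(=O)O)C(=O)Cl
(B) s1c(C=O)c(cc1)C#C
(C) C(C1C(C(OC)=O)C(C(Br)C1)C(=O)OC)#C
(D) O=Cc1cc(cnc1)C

[CX3](=O)[OX2H1] describes an sp2 carbon double-bonded to O and single-bonded to an -OH oxygen (a carboxylic acid).
(A) contains a carboxylic acid group (-C(=O)OH), which satisfies every atom and bond constraint.
(B) has an aldehyde (-CHO) but there is no singly-bonded oxygen on the carbonyl carbon.
(C) has a methyl-ester group (-C(=O)OCH3) but the singly-bonded O has no H (OX2H0, not OX2H1).
(D) has an aldehyde (-CHO) but there is no singly-bonded oxygen on the carbonyl carbon.
So the answer is (A).

A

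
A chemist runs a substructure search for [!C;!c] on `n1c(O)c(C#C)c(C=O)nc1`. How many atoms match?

4

The query [!C;!c] means: neither aliphatic nor aromatic carbon — same as [!#6].
Check the 11 heavy atoms by environment: 2× n (aromatic) → match; 4× c (aromatic) → no; 3× C → no; 2× O → match.
Summing the matching environments: 2 + 2 = 4 matching atoms.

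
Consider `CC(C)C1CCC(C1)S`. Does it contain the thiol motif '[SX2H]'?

Yes

The pattern [SX2H] describes an aliphatic sulfur with two connections, one being H — a thiol.
The molecule carries a thiol (-SH), whose atoms satisfy every constraint of the query, so the pattern matches.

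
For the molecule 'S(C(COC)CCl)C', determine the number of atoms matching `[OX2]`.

The query [OX2] means: aliphatic oxygen with two total connections — ether, hydroxyl, or ester single-bond O.
Check the 8 heavy atoms by environment: 5× C (X4) → no; 1× O (X2) → match; 1× Cl (X1) → no; 1× S (X2) → no.
That gives 1 matching atom.

1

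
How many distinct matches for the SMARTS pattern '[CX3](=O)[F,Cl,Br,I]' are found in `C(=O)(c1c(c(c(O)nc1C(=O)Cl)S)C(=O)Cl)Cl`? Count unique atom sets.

[CX3](=O)[F,Cl,Br,I] is the SMARTS for an acyl halide: a carbonyl carbon bonded to a halogen.
The molecule carries 3 separate instances of an acyl chloride (-C(=O)Cl) meeting every constraint; each maps to a distinct set of atoms, giving 3 matches.

3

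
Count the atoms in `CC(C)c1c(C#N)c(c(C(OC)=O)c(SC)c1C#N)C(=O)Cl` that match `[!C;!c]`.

7

Check the 22 heavy atoms by environment: 6× c (aromatic) → no; 9× C → no; 2× N → match; 1× S → match; 3× O → match; 1× Cl → match.
Summing the matching environments: 2 + 1 + 3 + 1 = 7 matching atoms.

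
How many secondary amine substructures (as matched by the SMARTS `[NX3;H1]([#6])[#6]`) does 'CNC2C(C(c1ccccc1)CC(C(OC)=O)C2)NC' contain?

2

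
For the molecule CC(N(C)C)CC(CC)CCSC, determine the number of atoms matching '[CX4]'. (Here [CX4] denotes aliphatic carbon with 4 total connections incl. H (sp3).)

11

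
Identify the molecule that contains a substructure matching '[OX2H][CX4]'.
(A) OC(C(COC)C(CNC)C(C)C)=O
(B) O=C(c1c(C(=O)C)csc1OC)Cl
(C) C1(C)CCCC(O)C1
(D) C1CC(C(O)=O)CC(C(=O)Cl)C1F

C

[OX2H][CX4] describes a hydroxyl oxygen bound to an sp3 (X4) carbon (an aliphatic alcohol).
(A) has a methoxy ether (-OCH3) but the oxygen has H0 (ether), not H1.
(B) has a methoxy ether (-OCH3) but the oxygen has H0 (ether), not H1.
(C) contains a hydroxyl group (-OH), which satisfies every atom and bond constraint.
(D) has a carboxylic acid group (-C(=O)OH) but the -OH is on a CX3 carbonyl carbon, not a CX4 carbon.
So the answer is (C).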